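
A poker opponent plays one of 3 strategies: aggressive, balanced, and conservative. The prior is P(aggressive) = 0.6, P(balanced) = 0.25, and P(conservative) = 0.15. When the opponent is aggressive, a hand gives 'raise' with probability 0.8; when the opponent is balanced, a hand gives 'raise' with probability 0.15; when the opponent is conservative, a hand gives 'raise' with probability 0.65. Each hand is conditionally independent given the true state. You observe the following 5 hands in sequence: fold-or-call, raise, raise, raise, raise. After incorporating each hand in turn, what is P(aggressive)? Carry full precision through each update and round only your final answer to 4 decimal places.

0.8383

After 'fold-or-call': normaliser = 0.2·0.6000 + 0.85·0.2500 + 0.35·0.1500; P(aggressive) ≈ 0.3117, P(balanced) ≈ 0.5519, P(conservative) ≈ 0.1364
After 'raise': normaliser = 0.8·0.3117 + 0.15·0.5519 + 0.65·0.1364; P(aggressive) ≈ 0.5926, P(balanced) ≈ 0.1968, P(conservative) ≈ 0.2106
After 'raise': normaliser = 0.8·0.5926 + 0.15·0.1968 + 0.65·0.2106; P(aggressive) ≈ 0.7402, P(balanced) ≈ 0.0461, P(conservative) ≈ 0.2138
After 'raise': normaliser = 0.8·0.7402 + 0.15·0.0461 + 0.65·0.2138; P(aggressive) ≈ 0.8024, P(balanced) ≈ 0.0094, P(conservative) ≈ 0.1883
After 'raise': normaliser = 0.8·0.8024 + 0.15·0.0094 + 0.65·0.1883; P(aggressive) ≈ 0.8383, P(balanced) ≈ 0.0018, P(conservative) ≈ 0.1598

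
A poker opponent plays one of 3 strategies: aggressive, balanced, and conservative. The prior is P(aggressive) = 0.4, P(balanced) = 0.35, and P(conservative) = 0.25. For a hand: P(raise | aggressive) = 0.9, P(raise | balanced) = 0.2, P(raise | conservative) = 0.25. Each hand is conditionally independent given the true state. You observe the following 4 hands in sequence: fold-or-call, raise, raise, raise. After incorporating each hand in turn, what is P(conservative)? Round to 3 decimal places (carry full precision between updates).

0.085

After 'fold-or-call': normaliser = 0.1·0.4000 + 0.8·0.3500 + 0.75·0.2500; P(aggressive) ≈ 0.0788, P(balanced) ≈ 0.5517, P(conservative) ≈ 0.3695
After 'raise': normaliser = 0.9·0.0788 + 0.2·0.5517 + 0.25·0.3695; P(aggressive) ≈ 0.2592, P(balanced) ≈ 0.4032, P(conservative) ≈ 0.3375
After 'raise': normaliser = 0.9·0.2592 + 0.2·0.4032 + 0.25·0.3375; P(aggressive) ≈ 0.5857, P(balanced) ≈ 0.2025, P(conservative) ≈ 0.2118
After 'raise': normaliser = 0.9·0.5857 + 0.2·0.2025 + 0.25·0.2118; P(aggressive) ≈ 0.8494, P(balanced) ≈ 0.0652, P(conservative) ≈ 0.0853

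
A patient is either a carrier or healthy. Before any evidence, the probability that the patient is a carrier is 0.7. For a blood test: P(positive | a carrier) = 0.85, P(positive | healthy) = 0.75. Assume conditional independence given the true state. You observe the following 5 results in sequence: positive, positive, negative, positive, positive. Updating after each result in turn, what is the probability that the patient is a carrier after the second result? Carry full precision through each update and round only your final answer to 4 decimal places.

Each posterior becomes the prior for the next update.
After 'positive': P(carrier) = 0.85·0.7000 / (0.85·0.7000 + 0.75·0.3000) ≈ 0.7256
After 'positive': P(carrier) = 0.85·0.7256 / (0.85·0.7256 + 0.75·0.2744) ≈ 0.7498

0.7498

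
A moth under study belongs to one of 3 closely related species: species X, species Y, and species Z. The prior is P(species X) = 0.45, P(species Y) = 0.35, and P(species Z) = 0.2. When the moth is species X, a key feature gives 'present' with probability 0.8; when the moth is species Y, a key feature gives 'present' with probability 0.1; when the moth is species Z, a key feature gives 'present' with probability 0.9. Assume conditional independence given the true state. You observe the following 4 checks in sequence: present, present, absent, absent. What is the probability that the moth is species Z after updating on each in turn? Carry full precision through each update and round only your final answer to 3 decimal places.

Apply Bayes' rule sequentially, carrying P(species Z) forward.
After 'present': normaliser = 0.8·0.4500 + 0.1·0.3500 + 0.9·0.2000; P(species X) ≈ 0.6261, P(species Y) ≈ 0.0609, P(species Z) ≈ 0.3130
After 'present': normaliser = 0.8·0.6261 + 0.1·0.0609 + 0.9·0.3130; P(species X) ≈ 0.6351, P(species Y) ≈ 0.0077, P(species Z) ≈ 0.3572
After 'absent': normaliser = 0.2·0.6351 + 0.9·0.0077 + 0.1·0.3572; P(species X) ≈ 0.7485, P(species Y) ≈ 0.0409, P(species Z) ≈ 0.2105
After 'absent': normaliser = 0.2·0.7485 + 0.9·0.0409 + 0.1·0.2105; P(species X) ≈ 0.7211, P(species Y) ≈ 0.1775, P(species Z) ≈ 0.1014

0.101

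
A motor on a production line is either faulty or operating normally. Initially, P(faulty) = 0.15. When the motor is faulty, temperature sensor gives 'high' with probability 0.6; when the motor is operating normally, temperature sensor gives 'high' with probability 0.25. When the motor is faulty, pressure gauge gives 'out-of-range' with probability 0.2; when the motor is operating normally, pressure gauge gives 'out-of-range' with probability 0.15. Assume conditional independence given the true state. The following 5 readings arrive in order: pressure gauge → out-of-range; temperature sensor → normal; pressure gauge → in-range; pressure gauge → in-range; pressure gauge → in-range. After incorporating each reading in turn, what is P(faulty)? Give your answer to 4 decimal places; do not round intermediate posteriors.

After pressure gauge='out-of-range': P(faulty) = 0.2·0.1500 / (0.2·0.1500 + 0.15·0.8500) ≈ 0.1905
After temperature sensor='normal': P(faulty) = 0.4·0.1905 / (0.4·0.1905 + 0.75·0.8095) ≈ 0.1115
After pressure gauge='in-range': P(faulty) = 0.8·0.1115 / (0.8·0.1115 + 0.85·0.8885) ≈ 0.1056
After pressure gauge='in-range': P(faulty) = 0.8·0.1056 / (0.8·0.1056 + 0.85·0.8944) ≈ 0.1000
After pressure gauge='in-range': P(faulty) = 0.8·0.1000 / (0.8·0.1000 + 0.85·0.9000) ≈ 0.0947

0.0947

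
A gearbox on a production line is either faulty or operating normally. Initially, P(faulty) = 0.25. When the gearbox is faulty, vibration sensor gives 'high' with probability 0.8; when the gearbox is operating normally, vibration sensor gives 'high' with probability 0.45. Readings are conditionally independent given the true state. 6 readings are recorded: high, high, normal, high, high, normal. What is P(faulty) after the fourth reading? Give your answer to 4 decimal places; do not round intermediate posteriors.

After 'high': P(faulty) = 0.8·0.2500 / (0.8·0.2500 + 0.45·0.7500) ≈ 0.3721
After 'high': P(faulty) = 0.8·0.3721 / (0.8·0.3721 + 0.45·0.6279) ≈ 0.5130
After 'normal': P(faulty) = 0.2·0.5130 / (0.2·0.5130 + 0.55·0.4870) ≈ 0.2770
After 'high': P(faulty) = 0.8·0.2770 / (0.8·0.2770 + 0.45·0.7230) ≈ 0.4051

0.4051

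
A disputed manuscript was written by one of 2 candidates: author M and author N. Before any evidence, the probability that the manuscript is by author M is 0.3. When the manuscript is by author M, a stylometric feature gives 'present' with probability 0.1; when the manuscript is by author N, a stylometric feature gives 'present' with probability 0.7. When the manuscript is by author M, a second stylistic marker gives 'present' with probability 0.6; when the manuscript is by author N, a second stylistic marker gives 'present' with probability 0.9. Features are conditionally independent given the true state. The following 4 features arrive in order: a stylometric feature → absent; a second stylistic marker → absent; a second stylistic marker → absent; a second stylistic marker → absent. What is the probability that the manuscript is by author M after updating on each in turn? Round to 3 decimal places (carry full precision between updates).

0.988

After a stylometric feature='absent': P(author M) = 0.9·0.3000 / (0.9·0.3000 + 0.3·0.7000) ≈ 0.5625
After a second stylistic marker='absent': P(author M) = 0.4·0.5625 / (0.4·0.5625 + 0.1·0.4375) ≈ 0.8372
After a second stylistic marker='absent': P(author M) = 0.4·0.8372 / (0.4·0.8372 + 0.1·0.1628) ≈ 0.9536
After a second stylistic marker='absent': P(author M) = 0.4·0.9536 / (0.4·0.9536 + 0.1·0.0464) ≈ 0.9880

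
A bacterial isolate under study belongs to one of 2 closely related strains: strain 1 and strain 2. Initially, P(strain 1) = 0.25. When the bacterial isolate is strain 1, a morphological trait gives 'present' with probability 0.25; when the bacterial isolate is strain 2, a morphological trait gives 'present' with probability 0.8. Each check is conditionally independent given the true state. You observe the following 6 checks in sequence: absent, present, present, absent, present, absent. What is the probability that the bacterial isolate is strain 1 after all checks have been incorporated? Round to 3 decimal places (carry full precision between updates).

0.349

After 'absent': P(strain 1) = 0.75·0.2500 / (0.75·0.2500 + 0.2·0.7500) ≈ 0.5556
After 'present': P(strain 1) = 0.25·0.5556 / (0.25·0.5556 + 0.8·0.4444) ≈ 0.2809
After 'present': P(strain 1) = 0.25·0.2809 / (0.25·0.2809 + 0.8·0.7191) ≈ 0.1088
After 'absent': P(strain 1) = 0.75·0.1088 / (0.75·0.1088 + 0.2·0.8912) ≈ 0.3140
After 'present': P(strain 1) = 0.25·0.3140 / (0.25·0.3140 + 0.8·0.6860) ≈ 0.1251
After 'absent': P(strain 1) = 0.75·0.1251 / (0.75·0.1251 + 0.2·0.8749) ≈ 0.3491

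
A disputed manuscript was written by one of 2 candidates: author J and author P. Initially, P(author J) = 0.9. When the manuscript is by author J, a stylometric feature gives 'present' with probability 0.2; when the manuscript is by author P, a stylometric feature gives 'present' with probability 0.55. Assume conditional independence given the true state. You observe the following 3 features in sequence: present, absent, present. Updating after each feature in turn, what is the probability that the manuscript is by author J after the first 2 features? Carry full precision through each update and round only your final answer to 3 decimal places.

Apply Bayes' rule sequentially, carrying P(author J) forward.
After 'present': P(author J) = 0.2·0.9000 / (0.2·0.9000 + 0.55·0.1000) ≈ 0.7660
After 'absent': P(author J) = 0.8·0.7660 / (0.8·0.7660 + 0.45·0.2340) ≈ 0.8533

0.853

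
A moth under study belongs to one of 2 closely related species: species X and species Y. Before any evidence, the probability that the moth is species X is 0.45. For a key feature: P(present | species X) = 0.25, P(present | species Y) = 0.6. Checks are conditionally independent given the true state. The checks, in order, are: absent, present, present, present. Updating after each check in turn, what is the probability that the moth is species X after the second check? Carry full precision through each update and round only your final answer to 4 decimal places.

0.3899

After 'absent': P(species X) = 0.75·0.4500 / (0.75·0.4500 + 0.4·0.5500) ≈ 0.6054
After 'present': P(species X) = 0.25·0.6054 / (0.25·0.6054 + 0.6·0.3946) ≈ 0.3899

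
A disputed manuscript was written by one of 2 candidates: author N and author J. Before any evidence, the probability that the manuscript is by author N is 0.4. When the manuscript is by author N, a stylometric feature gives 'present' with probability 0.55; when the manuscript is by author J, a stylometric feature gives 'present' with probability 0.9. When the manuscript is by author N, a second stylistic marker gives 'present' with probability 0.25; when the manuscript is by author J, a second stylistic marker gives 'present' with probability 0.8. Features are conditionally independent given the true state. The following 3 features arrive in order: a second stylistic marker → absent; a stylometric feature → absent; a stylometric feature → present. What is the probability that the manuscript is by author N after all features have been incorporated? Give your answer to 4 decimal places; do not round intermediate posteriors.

0.8730

After a second stylistic marker='absent': P(author N) = 0.75·0.4000 / (0.75·0.4000 + 0.2·0.6000) ≈ 0.7143
After a stylometric feature='absent': P(author N) = 0.45·0.7143 / (0.45·0.7143 + 0.1·0.2857) ≈ 0.9184
After a stylometric feature='present': P(author N) = 0.55·0.9184 / (0.55·0.9184 + 0.9·0.0816) ≈ 0.8730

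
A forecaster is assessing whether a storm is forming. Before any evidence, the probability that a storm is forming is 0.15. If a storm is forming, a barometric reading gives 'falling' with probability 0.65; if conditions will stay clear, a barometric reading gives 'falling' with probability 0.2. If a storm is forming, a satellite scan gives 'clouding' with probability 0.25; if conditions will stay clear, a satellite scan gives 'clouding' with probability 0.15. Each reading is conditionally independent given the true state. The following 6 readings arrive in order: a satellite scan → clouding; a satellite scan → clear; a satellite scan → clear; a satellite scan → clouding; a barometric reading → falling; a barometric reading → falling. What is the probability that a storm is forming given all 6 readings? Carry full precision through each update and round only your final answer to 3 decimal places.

Each posterior becomes the prior for the next update.
After a satellite scan='clouding': P(storm) = 0.25·0.1500 / (0.25·0.1500 + 0.15·0.8500) ≈ 0.2273
After a satellite scan='clear': P(storm) = 0.75·0.2273 / (0.75·0.2273 + 0.85·0.7727) ≈ 0.2060
After a satellite scan='clear': P(storm) = 0.75·0.2060 / (0.75·0.2060 + 0.85·0.7940) ≈ 0.1863
After a satellite scan='clouding': P(storm) = 0.25·0.1863 / (0.25·0.1863 + 0.15·0.8137) ≈ 0.2762
After a barometric reading='falling': P(storm) = 0.65·0.2762 / (0.65·0.2762 + 0.2·0.7238) ≈ 0.5536
After a barometric reading='falling': P(storm) = 0.65·0.5536 / (0.65·0.5536 + 0.2·0.4464) ≈ 0.8012

0.801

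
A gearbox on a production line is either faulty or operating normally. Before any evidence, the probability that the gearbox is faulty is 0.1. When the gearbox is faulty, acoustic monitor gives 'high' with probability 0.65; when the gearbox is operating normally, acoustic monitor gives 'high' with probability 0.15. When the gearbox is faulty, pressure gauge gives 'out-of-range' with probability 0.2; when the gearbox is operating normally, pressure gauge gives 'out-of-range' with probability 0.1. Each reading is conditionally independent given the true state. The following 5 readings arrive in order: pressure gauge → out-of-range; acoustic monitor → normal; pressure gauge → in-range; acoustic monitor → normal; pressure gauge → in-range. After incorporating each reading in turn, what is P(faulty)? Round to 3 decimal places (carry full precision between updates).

After pressure gauge='out-of-range': P(faulty) = 0.2·0.1000 / (0.2·0.1000 + 0.1·0.9000) ≈ 0.1818
After acoustic monitor='normal': P(faulty) = 0.35·0.1818 / (0.35·0.1818 + 0.85·0.8182) ≈ 0.0838
After pressure gauge='in-range': P(faulty) = 0.8·0.0838 / (0.8·0.0838 + 0.9·0.9162) ≈ 0.0752
After acoustic monitor='normal': P(faulty) = 0.35·0.0752 / (0.35·0.0752 + 0.85·0.9248) ≈ 0.0324
After pressure gauge='in-range': P(faulty) = 0.8·0.0324 / (0.8·0.0324 + 0.9·0.9676) ≈ 0.0289

0.029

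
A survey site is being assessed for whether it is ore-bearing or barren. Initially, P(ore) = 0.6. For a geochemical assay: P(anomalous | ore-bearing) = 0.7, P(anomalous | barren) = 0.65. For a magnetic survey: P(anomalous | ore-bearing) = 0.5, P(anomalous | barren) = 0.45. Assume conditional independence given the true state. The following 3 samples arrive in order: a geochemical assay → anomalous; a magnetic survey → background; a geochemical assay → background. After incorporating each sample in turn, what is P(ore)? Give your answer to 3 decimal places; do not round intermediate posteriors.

0.557

After a geochemical assay='anomalous': P(ore) = 0.7·0.6000 / (0.7·0.6000 + 0.65·0.4000) ≈ 0.6176
After a magnetic survey='background': P(ore) = 0.5·0.6176 / (0.5·0.6176 + 0.55·0.3824) ≈ 0.5949
After a geochemical assay='background': P(ore) = 0.3·0.5949 / (0.3·0.5949 + 0.35·0.4051) ≈ 0.5573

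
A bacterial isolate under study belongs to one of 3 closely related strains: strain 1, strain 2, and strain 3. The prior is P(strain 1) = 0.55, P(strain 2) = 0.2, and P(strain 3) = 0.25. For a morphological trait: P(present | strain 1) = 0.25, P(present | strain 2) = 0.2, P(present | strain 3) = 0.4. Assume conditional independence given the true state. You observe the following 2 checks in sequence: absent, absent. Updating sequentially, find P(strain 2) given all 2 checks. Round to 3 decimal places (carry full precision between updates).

After 'absent': normaliser = 0.75·0.5500 + 0.8·0.2000 + 0.6·0.2500; P(strain 1) ≈ 0.5709, P(strain 2) ≈ 0.2215, P(strain 3) ≈ 0.2076
After 'absent': normaliser = 0.75·0.5709 + 0.8·0.2215 + 0.6·0.2076; P(strain 1) ≈ 0.5866, P(strain 2) ≈ 0.2427, P(strain 3) ≈ 0.1707

0.243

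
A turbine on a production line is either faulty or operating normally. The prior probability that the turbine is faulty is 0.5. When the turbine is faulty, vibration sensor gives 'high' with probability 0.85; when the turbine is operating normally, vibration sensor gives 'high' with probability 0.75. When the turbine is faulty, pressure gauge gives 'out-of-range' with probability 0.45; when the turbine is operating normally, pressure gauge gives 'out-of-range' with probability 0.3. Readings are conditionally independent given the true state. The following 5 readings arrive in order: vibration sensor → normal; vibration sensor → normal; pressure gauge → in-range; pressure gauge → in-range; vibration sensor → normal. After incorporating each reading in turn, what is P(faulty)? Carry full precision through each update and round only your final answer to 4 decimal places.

0.1177

Apply Bayes' rule sequentially, carrying P(faulty) forward.
After vibration sensor='normal': P(faulty) = 0.15·0.5000 / (0.15·0.5000 + 0.25·0.5000) ≈ 0.3750
After vibration sensor='normal': P(faulty) = 0.15·0.3750 / (0.15·0.3750 + 0.25·0.6250) ≈ 0.2647
After pressure gauge='in-range': P(faulty) = 0.55·0.2647 / (0.55·0.2647 + 0.7·0.7353) ≈ 0.2205
After pressure gauge='in-range': P(faulty) = 0.55·0.2205 / (0.55·0.2205 + 0.7·0.7795) ≈ 0.1818
After vibration sensor='normal': P(faulty) = 0.15·0.1818 / (0.15·0.1818 + 0.25·0.8182) ≈ 0.1177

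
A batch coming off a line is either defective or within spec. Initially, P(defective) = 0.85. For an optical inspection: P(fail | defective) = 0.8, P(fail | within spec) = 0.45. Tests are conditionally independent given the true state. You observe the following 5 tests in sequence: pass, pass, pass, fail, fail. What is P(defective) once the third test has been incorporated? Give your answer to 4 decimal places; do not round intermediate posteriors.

Each posterior becomes the prior for the next update.
After 'pass': P(defective) = 0.2·0.8500 / (0.2·0.8500 + 0.55·0.1500) ≈ 0.6733
After 'pass': P(defective) = 0.2·0.6733 / (0.2·0.6733 + 0.55·0.3267) ≈ 0.4283
After 'pass': P(defective) = 0.2·0.4283 / (0.2·0.4283 + 0.55·0.5717) ≈ 0.2141

0.2141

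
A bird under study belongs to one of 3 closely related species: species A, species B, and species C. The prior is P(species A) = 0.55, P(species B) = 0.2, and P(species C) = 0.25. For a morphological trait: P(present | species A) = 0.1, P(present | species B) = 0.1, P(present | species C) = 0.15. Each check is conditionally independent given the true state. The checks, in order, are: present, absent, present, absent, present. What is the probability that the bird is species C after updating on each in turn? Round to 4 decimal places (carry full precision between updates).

After 'present': normaliser = 0.1·0.5500 + 0.1·0.2000 + 0.15·0.2500; P(species A) ≈ 0.4889, P(species B) ≈ 0.1778, P(species C) ≈ 0.3333
After 'absent': normaliser = 0.9·0.4889 + 0.9·0.1778 + 0.85·0.3333; P(species A) ≈ 0.4981, P(species B) ≈ 0.1811, P(species C) ≈ 0.3208
After 'present': normaliser = 0.1·0.4981 + 0.1·0.1811 + 0.15·0.3208; P(species A) ≈ 0.4293, P(species B) ≈ 0.1561, P(species C) ≈ 0.4146
After 'absent': normaliser = 0.9·0.4293 + 0.9·0.1561 + 0.85·0.4146; P(species A) ≈ 0.4394, P(species B) ≈ 0.1598, P(species C) ≈ 0.4008
After 'present': normaliser = 0.1·0.4394 + 0.1·0.1598 + 0.15·0.4008; P(species A) ≈ 0.3660, P(species B) ≈ 0.1331, P(species C) ≈ 0.5009

0.5009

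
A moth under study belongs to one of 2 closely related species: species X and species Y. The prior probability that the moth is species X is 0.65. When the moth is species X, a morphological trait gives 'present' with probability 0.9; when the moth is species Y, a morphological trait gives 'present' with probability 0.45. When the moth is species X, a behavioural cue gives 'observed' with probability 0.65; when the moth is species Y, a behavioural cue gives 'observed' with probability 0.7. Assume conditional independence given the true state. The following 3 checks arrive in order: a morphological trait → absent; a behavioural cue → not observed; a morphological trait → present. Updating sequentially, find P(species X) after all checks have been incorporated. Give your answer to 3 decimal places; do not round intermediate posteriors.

0.441

After a morphological trait='absent': P(species X) = 0.1·0.6500 / (0.1·0.6500 + 0.55·0.3500) ≈ 0.2524
After a behavioural cue='not observed': P(species X) = 0.35·0.2524 / (0.35·0.2524 + 0.3·0.7476) ≈ 0.2826
After a morphological trait='present': P(species X) = 0.9·0.2826 / (0.9·0.2826 + 0.45·0.7174) ≈ 0.4407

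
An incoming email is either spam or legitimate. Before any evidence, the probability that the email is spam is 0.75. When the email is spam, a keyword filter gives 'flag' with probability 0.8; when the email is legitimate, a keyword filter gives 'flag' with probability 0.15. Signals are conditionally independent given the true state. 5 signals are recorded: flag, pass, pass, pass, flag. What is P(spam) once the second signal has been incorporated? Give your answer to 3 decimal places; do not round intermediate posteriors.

0.790

After 'flag': P(spam) = 0.8·0.7500 / (0.8·0.7500 + 0.15·0.2500) ≈ 0.9412
After 'pass': P(spam) = 0.2·0.9412 / (0.2·0.9412 + 0.85·0.0588) ≈ 0.7901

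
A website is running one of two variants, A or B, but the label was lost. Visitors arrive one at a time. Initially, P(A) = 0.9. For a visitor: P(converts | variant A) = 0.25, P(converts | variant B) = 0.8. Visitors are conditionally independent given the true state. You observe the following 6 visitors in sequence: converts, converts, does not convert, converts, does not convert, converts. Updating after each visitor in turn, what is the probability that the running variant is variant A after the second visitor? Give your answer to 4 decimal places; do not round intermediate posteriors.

0.4678

After 'converts': P(A) = 0.25·0.9000 / (0.25·0.9000 + 0.8·0.1000) ≈ 0.7377
After 'converts': P(A) = 0.25·0.7377 / (0.25·0.7377 + 0.8·0.2623) ≈ 0.4678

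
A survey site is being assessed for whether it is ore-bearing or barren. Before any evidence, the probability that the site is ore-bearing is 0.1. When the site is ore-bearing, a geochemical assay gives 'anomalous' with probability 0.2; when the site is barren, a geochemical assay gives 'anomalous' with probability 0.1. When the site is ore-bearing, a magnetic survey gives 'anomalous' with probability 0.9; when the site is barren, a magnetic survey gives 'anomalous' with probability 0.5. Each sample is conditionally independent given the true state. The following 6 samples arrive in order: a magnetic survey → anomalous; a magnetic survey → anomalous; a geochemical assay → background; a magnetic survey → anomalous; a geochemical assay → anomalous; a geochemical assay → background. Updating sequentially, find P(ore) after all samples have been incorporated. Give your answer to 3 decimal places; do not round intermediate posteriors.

Apply Bayes' rule sequentially, carrying P(ore) forward.
After a magnetic survey='anomalous': P(ore) = 0.9·0.1000 / (0.9·0.1000 + 0.5·0.9000) ≈ 0.1667
After a magnetic survey='anomalous': P(ore) = 0.9·0.1667 / (0.9·0.1667 + 0.5·0.8333) ≈ 0.2647
After a geochemical assay='background': P(ore) = 0.8·0.2647 / (0.8·0.2647 + 0.9·0.7353) ≈ 0.2424
After a magnetic survey='anomalous': P(ore) = 0.9·0.2424 / (0.9·0.2424 + 0.5·0.7576) ≈ 0.3655
After a geochemical assay='anomalous': P(ore) = 0.2·0.3655 / (0.2·0.3655 + 0.1·0.6345) ≈ 0.5353
After a geochemical assay='background': P(ore) = 0.8·0.5353 / (0.8·0.5353 + 0.9·0.4647) ≈ 0.5059

0.506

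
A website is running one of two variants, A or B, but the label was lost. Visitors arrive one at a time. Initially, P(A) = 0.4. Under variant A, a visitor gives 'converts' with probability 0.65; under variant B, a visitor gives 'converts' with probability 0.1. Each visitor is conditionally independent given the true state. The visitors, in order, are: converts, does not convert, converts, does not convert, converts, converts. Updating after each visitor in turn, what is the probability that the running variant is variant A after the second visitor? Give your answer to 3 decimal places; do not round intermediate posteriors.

0.628

After 'converts': P(A) = 0.65·0.4000 / (0.65·0.4000 + 0.1·0.6000) ≈ 0.8125
After 'does not convert': P(A) = 0.35·0.8125 / (0.35·0.8125 + 0.9·0.1875) ≈ 0.6276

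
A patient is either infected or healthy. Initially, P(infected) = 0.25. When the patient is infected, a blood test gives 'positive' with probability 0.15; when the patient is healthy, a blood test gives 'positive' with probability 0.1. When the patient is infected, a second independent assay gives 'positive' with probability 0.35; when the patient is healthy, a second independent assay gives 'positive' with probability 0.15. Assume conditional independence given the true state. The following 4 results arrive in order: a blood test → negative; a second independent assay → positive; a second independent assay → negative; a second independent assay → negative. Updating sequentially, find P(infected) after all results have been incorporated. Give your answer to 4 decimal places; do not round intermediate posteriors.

After a blood test='negative': P(infected) = 0.85·0.2500 / (0.85·0.2500 + 0.9·0.7500) ≈ 0.2394
After a second independent assay='positive': P(infected) = 0.35·0.2394 / (0.35·0.2394 + 0.15·0.7606) ≈ 0.4235
After a second independent assay='negative': P(infected) = 0.65·0.4235 / (0.65·0.4235 + 0.85·0.5765) ≈ 0.3597
After a second independent assay='negative': P(infected) = 0.65·0.3597 / (0.65·0.3597 + 0.85·0.6403) ≈ 0.3005

0.3005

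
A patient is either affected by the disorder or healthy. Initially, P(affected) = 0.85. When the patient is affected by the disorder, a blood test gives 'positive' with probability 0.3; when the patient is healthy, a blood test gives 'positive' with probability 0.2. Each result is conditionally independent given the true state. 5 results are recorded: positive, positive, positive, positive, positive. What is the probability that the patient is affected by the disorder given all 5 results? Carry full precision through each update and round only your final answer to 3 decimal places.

After 'positive': P(affected) = 0.3·0.8500 / (0.3·0.8500 + 0.2·0.1500) ≈ 0.8947
After 'positive': P(affected) = 0.3·0.8947 / (0.3·0.8947 + 0.2·0.1053) ≈ 0.9273
After 'positive': P(affected) = 0.3·0.9273 / (0.3·0.9273 + 0.2·0.0727) ≈ 0.9503
After 'positive': P(affected) = 0.3·0.9503 / (0.3·0.9503 + 0.2·0.0497) ≈ 0.9663
After 'positive': P(affected) = 0.3·0.9663 / (0.3·0.9663 + 0.2·0.0337) ≈ 0.9773

0.977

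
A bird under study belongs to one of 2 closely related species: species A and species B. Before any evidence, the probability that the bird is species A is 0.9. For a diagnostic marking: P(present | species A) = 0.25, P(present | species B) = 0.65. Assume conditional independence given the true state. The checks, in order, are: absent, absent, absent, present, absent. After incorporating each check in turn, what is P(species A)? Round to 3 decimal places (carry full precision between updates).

0.986

After 'absent': P(species A) = 0.75·0.9000 / (0.75·0.9000 + 0.35·0.1000) ≈ 0.9507
After 'absent': P(species A) = 0.75·0.9507 / (0.75·0.9507 + 0.35·0.0493) ≈ 0.9764
After 'absent': P(species A) = 0.75·0.9764 / (0.75·0.9764 + 0.35·0.0236) ≈ 0.9888
After 'present': P(species A) = 0.25·0.9888 / (0.25·0.9888 + 0.65·0.0112) ≈ 0.9715
After 'absent': P(species A) = 0.75·0.9715 / (0.75·0.9715 + 0.35·0.0285) ≈ 0.9865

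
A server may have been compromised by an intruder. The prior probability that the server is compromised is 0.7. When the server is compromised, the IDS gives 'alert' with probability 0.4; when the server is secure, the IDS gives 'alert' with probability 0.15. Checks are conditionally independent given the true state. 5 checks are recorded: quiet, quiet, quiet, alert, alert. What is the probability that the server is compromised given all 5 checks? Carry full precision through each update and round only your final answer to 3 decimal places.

After 'quiet': P(compromised) = 0.6·0.7000 / (0.6·0.7000 + 0.85·0.3000) ≈ 0.6222
After 'quiet': P(compromised) = 0.6·0.6222 / (0.6·0.6222 + 0.85·0.3778) ≈ 0.5376
After 'quiet': P(compromised) = 0.6·0.5376 / (0.6·0.5376 + 0.85·0.4624) ≈ 0.4508
After 'alert': P(compromised) = 0.4·0.4508 / (0.4·0.4508 + 0.15·0.5492) ≈ 0.6864
After 'alert': P(compromised) = 0.4·0.6864 / (0.4·0.6864 + 0.15·0.3136) ≈ 0.8537

0.854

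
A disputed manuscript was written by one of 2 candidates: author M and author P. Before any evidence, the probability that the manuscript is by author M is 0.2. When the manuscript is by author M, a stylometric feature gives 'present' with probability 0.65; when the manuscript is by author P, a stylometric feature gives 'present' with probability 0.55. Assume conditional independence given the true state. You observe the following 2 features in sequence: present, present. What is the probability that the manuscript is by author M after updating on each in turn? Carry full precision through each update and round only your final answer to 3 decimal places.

After 'present': P(author M) = 0.65·0.2000 / (0.65·0.2000 + 0.55·0.8000) ≈ 0.2281
After 'present': P(author M) = 0.65·0.2281 / (0.65·0.2281 + 0.55·0.7719) ≈ 0.2588

0.259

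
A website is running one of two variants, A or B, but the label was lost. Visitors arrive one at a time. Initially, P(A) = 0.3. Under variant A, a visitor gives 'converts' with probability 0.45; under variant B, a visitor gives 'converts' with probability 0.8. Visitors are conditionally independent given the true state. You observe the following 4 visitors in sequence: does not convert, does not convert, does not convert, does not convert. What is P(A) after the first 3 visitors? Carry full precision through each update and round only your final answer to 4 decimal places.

After 'does not convert': P(A) = 0.55·0.3000 / (0.55·0.3000 + 0.2·0.7000) ≈ 0.5410
After 'does not convert': P(A) = 0.55·0.5410 / (0.55·0.5410 + 0.2·0.4590) ≈ 0.7642
After 'does not convert': P(A) = 0.55·0.7642 / (0.55·0.7642 + 0.2·0.2358) ≈ 0.8991

0.8991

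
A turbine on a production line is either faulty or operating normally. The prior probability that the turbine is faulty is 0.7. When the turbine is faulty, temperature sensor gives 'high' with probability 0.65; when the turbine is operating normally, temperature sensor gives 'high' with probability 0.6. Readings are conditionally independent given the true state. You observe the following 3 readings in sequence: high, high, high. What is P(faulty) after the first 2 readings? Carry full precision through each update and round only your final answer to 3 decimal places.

After 'high': P(faulty) = 0.65·0.7000 / (0.65·0.7000 + 0.6·0.3000) ≈ 0.7165
After 'high': P(faulty) = 0.65·0.7165 / (0.65·0.7165 + 0.6·0.2835) ≈ 0.7325

0.733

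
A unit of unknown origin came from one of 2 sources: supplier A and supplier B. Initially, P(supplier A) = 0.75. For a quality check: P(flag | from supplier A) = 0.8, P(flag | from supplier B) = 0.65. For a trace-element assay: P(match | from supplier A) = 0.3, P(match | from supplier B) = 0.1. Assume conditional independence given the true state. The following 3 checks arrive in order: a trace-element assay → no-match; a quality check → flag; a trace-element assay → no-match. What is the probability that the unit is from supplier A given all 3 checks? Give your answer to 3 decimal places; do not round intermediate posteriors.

After a trace-element assay='no-match': P(supplier A) = 0.7·0.7500 / (0.7·0.7500 + 0.9·0.2500) ≈ 0.7000
After a quality check='flag': P(supplier A) = 0.8·0.7000 / (0.8·0.7000 + 0.65·0.3000) ≈ 0.7417
After a trace-element assay='no-match': P(supplier A) = 0.7·0.7417 / (0.7·0.7417 + 0.9·0.2583) ≈ 0.6907

0.691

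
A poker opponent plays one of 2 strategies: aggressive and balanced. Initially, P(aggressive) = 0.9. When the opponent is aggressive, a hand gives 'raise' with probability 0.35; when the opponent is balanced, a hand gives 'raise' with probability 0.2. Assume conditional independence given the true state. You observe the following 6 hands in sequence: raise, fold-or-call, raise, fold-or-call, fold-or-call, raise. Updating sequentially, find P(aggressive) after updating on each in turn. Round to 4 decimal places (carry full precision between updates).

0.9628

After 'raise': P(aggressive) = 0.35·0.9000 / (0.35·0.9000 + 0.2·0.1000) ≈ 0.9403
After 'fold-or-call': P(aggressive) = 0.65·0.9403 / (0.65·0.9403 + 0.8·0.0597) ≈ 0.9275
After 'raise': P(aggressive) = 0.35·0.9275 / (0.35·0.9275 + 0.2·0.0725) ≈ 0.9573
After 'fold-or-call': P(aggressive) = 0.65·0.9573 / (0.65·0.9573 + 0.8·0.0427) ≈ 0.9479
After 'fold-or-call': P(aggressive) = 0.65·0.9479 / (0.65·0.9479 + 0.8·0.0521) ≈ 0.9366
After 'raise': P(aggressive) = 0.35·0.9366 / (0.35·0.9366 + 0.2·0.0634) ≈ 0.9628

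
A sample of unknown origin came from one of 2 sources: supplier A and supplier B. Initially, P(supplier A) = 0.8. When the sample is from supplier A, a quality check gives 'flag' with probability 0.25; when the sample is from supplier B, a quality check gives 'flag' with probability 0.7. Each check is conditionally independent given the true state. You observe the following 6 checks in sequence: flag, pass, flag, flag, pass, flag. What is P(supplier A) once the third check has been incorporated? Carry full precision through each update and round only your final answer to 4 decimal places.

0.5605

After 'flag': P(supplier A) = 0.25·0.8000 / (0.25·0.8000 + 0.7·0.2000) ≈ 0.5882
After 'pass': P(supplier A) = 0.75·0.5882 / (0.75·0.5882 + 0.3·0.4118) ≈ 0.7812
After 'flag': P(supplier A) = 0.25·0.7812 / (0.25·0.7812 + 0.7·0.2188) ≈ 0.5605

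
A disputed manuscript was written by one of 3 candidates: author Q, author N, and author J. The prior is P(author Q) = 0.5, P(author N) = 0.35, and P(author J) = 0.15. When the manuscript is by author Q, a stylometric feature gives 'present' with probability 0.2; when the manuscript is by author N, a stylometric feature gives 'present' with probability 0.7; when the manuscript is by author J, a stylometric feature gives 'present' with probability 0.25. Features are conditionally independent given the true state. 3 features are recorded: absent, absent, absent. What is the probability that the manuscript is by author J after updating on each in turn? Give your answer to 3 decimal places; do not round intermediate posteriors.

After 'absent': normaliser = 0.8·0.5000 + 0.3·0.3500 + 0.75·0.1500; P(author Q) ≈ 0.6478, P(author N) ≈ 0.1700, P(author J) ≈ 0.1822
After 'absent': normaliser = 0.8·0.6478 + 0.3·0.1700 + 0.75·0.1822; P(author Q) ≈ 0.7342, P(author N) ≈ 0.0723, P(author J) ≈ 0.1936
After 'absent': normaliser = 0.8·0.7342 + 0.3·0.0723 + 0.75·0.1936; P(author Q) ≈ 0.7788, P(author N) ≈ 0.0287, P(author J) ≈ 0.1925

0.193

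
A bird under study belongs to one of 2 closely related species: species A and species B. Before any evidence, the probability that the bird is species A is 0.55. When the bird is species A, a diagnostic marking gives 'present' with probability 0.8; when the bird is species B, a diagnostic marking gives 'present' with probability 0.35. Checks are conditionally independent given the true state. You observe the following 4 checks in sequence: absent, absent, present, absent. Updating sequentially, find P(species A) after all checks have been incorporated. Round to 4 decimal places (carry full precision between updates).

After 'absent': P(species A) = 0.2·0.5500 / (0.2·0.5500 + 0.65·0.4500) ≈ 0.2733
After 'absent': P(species A) = 0.2·0.2733 / (0.2·0.2733 + 0.65·0.7267) ≈ 0.1037
After 'present': P(species A) = 0.8·0.1037 / (0.8·0.1037 + 0.35·0.8963) ≈ 0.2092
After 'absent': P(species A) = 0.2·0.2092 / (0.2·0.2092 + 0.65·0.7908) ≈ 0.0753

0.0753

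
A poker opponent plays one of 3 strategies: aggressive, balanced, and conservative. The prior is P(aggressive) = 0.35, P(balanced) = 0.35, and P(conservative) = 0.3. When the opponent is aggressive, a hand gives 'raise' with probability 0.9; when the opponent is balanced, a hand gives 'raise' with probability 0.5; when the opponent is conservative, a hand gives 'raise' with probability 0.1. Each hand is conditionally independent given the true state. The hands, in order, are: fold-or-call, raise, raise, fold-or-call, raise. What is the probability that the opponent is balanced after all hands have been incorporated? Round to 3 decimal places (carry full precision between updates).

0.796

After 'fold-or-call': normaliser = 0.1·0.3500 + 0.5·0.3500 + 0.9·0.3000; P(aggressive) ≈ 0.0729, P(balanced) ≈ 0.3646, P(conservative) ≈ 0.5625
After 'raise': normaliser = 0.9·0.0729 + 0.5·0.3646 + 0.1·0.5625; P(aggressive) ≈ 0.2158, P(balanced) ≈ 0.5993, P(conservative) ≈ 0.1849
After 'raise': normaliser = 0.9·0.2158 + 0.5·0.5993 + 0.1·0.1849; P(aggressive) ≈ 0.3790, P(balanced) ≈ 0.5849, P(conservative) ≈ 0.0361
After 'fold-or-call': normaliser = 0.1·0.3790 + 0.5·0.5849 + 0.9·0.0361; P(aggressive) ≈ 0.1045, P(balanced) ≈ 0.8060, P(conservative) ≈ 0.0895
After 'raise': normaliser = 0.9·0.1045 + 0.5·0.8060 + 0.1·0.0895; P(aggressive) ≈ 0.1858, P(balanced) ≈ 0.7965, P(conservative) ≈ 0.0177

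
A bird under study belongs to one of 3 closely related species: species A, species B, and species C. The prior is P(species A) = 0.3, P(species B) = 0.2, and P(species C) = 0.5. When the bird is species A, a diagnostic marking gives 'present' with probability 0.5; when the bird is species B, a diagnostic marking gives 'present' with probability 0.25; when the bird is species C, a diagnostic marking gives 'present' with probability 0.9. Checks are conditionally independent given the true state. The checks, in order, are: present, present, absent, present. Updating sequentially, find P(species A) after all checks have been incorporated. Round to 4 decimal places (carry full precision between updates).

Each posterior becomes the prior for the next update.
After 'present': normaliser = 0.5·0.3000 + 0.25·0.2000 + 0.9·0.5000; P(species A) ≈ 0.2308, P(species B) ≈ 0.0769, P(species C) ≈ 0.6923
After 'present': normaliser = 0.5·0.2308 + 0.25·0.0769 + 0.9·0.6923; P(species A) ≈ 0.1523, P(species B) ≈ 0.0254, P(species C) ≈ 0.8223
After 'absent': normaliser = 0.5·0.1523 + 0.75·0.0254 + 0.1·0.8223; P(species A) ≈ 0.4292, P(species B) ≈ 0.1073, P(species C) ≈ 0.4635
After 'present': normaliser = 0.5·0.4292 + 0.25·0.1073 + 0.9·0.4635; P(species A) ≈ 0.3258, P(species B) ≈ 0.0407, P(species C) ≈ 0.6334

0.3258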